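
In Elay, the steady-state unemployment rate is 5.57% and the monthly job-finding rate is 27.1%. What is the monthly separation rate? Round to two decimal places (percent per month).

Separation rate ≈ 1.60% per month.

From u* = s/(s+f): s = u·f/(1−u).
s = 0.0557 × 27.1 / (1 − 0.0557) = 1.5095 / 0.9443 ≈ 1.60% per month.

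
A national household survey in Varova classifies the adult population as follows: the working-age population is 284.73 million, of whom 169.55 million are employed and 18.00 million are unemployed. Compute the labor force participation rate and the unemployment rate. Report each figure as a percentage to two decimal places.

Labor force participation rate ≈ 65.87%; unemployment rate ≈ 9.60%.

Labor force = employed + unemployed = 169.55 + 18.00 = 187.55 million.
Unemployment rate = 18.00 / 187.55 = 9.60%.
Labor force participation rate = 187.55 / 284.73 = 65.87%.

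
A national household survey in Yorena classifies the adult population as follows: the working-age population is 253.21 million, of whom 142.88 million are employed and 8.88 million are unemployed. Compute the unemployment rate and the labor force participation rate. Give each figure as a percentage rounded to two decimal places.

Unemployment rate ≈ 5.85%; labor force participation rate ≈ 59.93%.

Labor force = employed + unemployed = 142.88 + 8.88 = 151.76 million.
Unemployment rate = 8.88 / 151.76 = 5.85%.
Labor force participation rate = 151.76 / 253.21 = 59.93%.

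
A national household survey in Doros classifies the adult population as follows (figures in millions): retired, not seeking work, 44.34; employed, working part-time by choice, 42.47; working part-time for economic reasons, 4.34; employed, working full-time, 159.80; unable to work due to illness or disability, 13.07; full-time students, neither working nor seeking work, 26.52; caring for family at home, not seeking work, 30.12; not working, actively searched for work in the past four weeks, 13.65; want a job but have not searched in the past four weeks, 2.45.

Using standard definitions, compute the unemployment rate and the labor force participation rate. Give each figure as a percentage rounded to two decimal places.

Employed = 42.47 + 4.34 + 159.80 = 206.61 million (anyone who worked, including part-time for economic reasons, counts as employed).
Unemployed = 13.65 million.
Labor force = 206.61 + 13.65 = 220.26 million.
Not in labor force = 44.34 + 13.07 + 26.52 + 30.12 + 2.45 = 116.50 million (those not working and not actively searching are outside the labor force — including those who want a job but have given up searching).
Civilian working-age population = 220.26 + 116.50 = 336.76 million.
Unemployment rate = 13.65 / 220.26 = 6.20%.
Labor force participation rate = 220.26 / 336.76 = 65.41%.

Unemployment rate ≈ 6.20%; labor force participation rate ≈ 65.41%.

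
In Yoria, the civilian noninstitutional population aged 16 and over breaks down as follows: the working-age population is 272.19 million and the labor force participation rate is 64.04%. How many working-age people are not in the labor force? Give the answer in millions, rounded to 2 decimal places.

About 97.88 million are not in the labor force.

Share not in the labor force = 1 − 0.6404 = 0.3596.
Not in labor force = 0.3596 × 272.19 ≈ 97.88 million.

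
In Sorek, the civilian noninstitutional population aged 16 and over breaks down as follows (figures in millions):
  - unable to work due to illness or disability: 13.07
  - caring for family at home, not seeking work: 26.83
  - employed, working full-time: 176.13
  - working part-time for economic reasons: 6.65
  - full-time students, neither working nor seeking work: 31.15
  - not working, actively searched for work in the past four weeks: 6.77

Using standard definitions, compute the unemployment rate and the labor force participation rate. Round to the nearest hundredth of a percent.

Employed = 176.13 + 6.65 = 182.78 million (anyone who worked, including part-time for economic reasons, counts as employed).
Unemployed = 6.77 million.
Labor force = 182.78 + 6.77 = 189.55 million.
Not in labor force = 13.07 + 26.83 + 31.15 = 71.05 million (those not working and not actively searching are outside the labor force).
Civilian working-age population = 189.55 + 71.05 = 260.60 million.
Unemployment rate = 6.77 / 189.55 = 3.57%.
Labor force participation rate = 189.55 / 260.60 = 72.74%.

Unemployment rate ≈ 3.57%; labor force participation rate ≈ 72.74%.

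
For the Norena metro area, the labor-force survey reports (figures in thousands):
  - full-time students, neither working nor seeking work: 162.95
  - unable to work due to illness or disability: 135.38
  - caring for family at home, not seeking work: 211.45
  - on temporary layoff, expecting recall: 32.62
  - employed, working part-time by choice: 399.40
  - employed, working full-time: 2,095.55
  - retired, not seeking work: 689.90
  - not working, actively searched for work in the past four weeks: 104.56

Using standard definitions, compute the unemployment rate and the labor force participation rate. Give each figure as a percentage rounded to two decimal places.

Employed = 399.40 + 2,095.55 = 2,494.95 thousand.
Unemployed = 32.62 + 104.56 = 137.18 thousand (jobless and actively searching, or on temporary layoff).
Labor force = 2,494.95 + 137.18 = 2,632.13 thousand.
Not in labor force = 162.95 + 135.38 + 211.45 + 689.90 = 1,199.68 thousand (those not working and not actively searching are outside the labor force).
Civilian working-age population = 2,632.13 + 1,199.68 = 3,831.81 thousand.
Unemployment rate = 137.18 / 2,632.13 = 5.21%.
Labor force participation rate = 2,632.13 / 3,831.81 = 68.69%.

Unemployment rate ≈ 5.21%; labor force participation rate ≈ 68.69%.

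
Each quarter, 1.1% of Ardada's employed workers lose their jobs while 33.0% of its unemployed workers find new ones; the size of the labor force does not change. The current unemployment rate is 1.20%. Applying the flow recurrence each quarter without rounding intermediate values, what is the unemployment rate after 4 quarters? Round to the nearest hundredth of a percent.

Unemployment rate after four quarters ≈ 2.84%.

With a fixed labor force, u_{t+1} = u_t + s·(1−u_t) − f·u_t = u_t·(1−s−f) + s.
Here 1−s−f = 0.659 and s = 0.011.
u_1 = 0.012000 × 0.659 + 0.011 = 0.018908.
u_2 = 0.018908 × 0.659 + 0.011 = 0.023460.
u_3 = 0.023460 × 0.659 + 0.011 = 0.026460.
u_4 = 0.026460 × 0.659 + 0.011 = 0.028437.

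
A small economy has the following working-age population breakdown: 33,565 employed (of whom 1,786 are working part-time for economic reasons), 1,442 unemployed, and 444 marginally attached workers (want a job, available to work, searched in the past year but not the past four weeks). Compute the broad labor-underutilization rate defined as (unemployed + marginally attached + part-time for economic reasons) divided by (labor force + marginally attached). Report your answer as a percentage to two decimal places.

Labor force = 33,565 + 1,442 = 35,007.
Numerator = 1,442 + 444 + 1,786 = 3,672.
Denominator = 35,007 + 444 = 35,451.
Broad rate = 3,672 / 35,451 = 10.36%.

Broad underutilization rate ≈ 10.36%.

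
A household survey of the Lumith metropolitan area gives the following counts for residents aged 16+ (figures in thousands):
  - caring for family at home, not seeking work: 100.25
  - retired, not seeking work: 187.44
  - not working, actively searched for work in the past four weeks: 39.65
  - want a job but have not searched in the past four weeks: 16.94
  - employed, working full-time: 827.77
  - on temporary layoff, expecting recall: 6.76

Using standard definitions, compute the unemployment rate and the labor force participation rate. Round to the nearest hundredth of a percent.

Employed = 827.77 thousand.
Unemployed = 39.65 + 6.76 = 46.41 thousand (jobless and actively searching, or on temporary layoff).
Labor force = 827.77 + 46.41 = 874.18 thousand.
Not in labor force = 100.25 + 187.44 + 16.94 = 304.63 thousand (those not working and not actively searching are outside the labor force — including those who want a job but have given up searching).
Civilian working-age population = 874.18 + 304.63 = 1,178.81 thousand.
Unemployment rate = 46.41 / 874.18 = 5.31%.
Labor force participation rate = 874.18 / 1,178.81 = 74.16%.

Unemployment rate ≈ 5.31%; labor force participation rate ≈ 74.16%.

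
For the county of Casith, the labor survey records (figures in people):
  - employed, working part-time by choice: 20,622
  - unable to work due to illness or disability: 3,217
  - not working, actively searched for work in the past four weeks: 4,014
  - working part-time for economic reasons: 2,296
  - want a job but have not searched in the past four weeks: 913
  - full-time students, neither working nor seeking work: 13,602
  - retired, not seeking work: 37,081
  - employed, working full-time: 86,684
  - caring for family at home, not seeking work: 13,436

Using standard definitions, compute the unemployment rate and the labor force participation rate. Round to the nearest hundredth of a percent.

Employed = 20,622 + 2,296 + 86,684 = 109,602 (anyone who worked, including part-time for economic reasons, counts as employed).
Unemployed = 4,014.
Labor force = 109,602 + 4,014 = 113,616.
Not in labor force = 3,217 + 913 + 13,602 + 37,081 + 13,436 = 68,249 (those not working and not actively searching are outside the labor force — including those who want a job but have given up searching).
Civilian working-age population = 113,616 + 68,249 = 181,865.
Unemployment rate = 4,014 / 113,616 = 3.53%.
Labor force participation rate = 113,616 / 181,865 = 62.47%.

Unemployment rate ≈ 3.53%; labor force participation rate ≈ 62.47%.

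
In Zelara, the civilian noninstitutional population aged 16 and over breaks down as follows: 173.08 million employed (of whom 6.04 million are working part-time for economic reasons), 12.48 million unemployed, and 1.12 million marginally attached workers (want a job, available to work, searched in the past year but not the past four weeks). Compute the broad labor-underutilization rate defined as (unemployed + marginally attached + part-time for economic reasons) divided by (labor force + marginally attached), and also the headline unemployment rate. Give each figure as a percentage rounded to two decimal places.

Labor force = 173.08 + 12.48 = 185.56 million.
Numerator = 12.48 + 1.12 + 6.04 = 19.64 million.
Denominator = 185.56 + 1.12 = 186.68 million.
Broad rate = 19.64 / 186.68 = 10.52%.
Headline unemployment rate = 12.48 / 185.56 = 6.73%.

Broad underutilization rate ≈ 10.52%; headline unemployment rate ≈ 6.73%.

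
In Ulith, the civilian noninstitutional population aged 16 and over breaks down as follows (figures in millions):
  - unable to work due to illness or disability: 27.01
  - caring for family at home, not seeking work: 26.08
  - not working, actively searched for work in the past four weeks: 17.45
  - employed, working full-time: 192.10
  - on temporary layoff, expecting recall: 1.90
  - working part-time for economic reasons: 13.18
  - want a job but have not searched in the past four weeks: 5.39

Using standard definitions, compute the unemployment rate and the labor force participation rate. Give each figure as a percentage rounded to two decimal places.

Unemployment rate ≈ 8.61%; labor force participation rate ≈ 79.34%.

Employed = 192.10 + 13.18 = 205.28 million (anyone who worked, including part-time for economic reasons, counts as employed).
Unemployed = 17.45 + 1.90 = 19.35 million (jobless and actively searching, or on temporary layoff).
Labor force = 205.28 + 19.35 = 224.63 million.
Not in labor force = 27.01 + 26.08 + 5.39 = 58.48 million (those not working and not actively searching are outside the labor force — including those who want a job but have given up searching).
Civilian working-age population = 224.63 + 58.48 = 283.11 million.
Unemployment rate = 19.35 / 224.63 = 8.61%.
Labor force participation rate = 224.63 / 283.11 = 79.34%.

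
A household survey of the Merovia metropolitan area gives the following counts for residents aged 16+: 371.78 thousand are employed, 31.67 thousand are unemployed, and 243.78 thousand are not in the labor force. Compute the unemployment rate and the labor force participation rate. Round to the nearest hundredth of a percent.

Labor force = employed + unemployed = 371.78 + 31.67 = 403.45 thousand.
Working-age population = 403.45 + 243.78 = 647.23 thousand.
Unemployment rate = 31.67 / 403.45 = 7.85%.
Labor force participation rate = 403.45 / 647.23 = 62.33%.

Unemployment rate ≈ 7.85%; labor force participation rate ≈ 62.33%.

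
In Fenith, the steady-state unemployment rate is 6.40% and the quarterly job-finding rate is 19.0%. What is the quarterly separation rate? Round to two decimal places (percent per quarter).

From u* = s/(s+f): s = u·f/(1−u).
s = 0.0640 × 19.0 / (1 − 0.0640) = 1.2160 / 0.9360 ≈ 1.30% per quarter.

Separation rate ≈ 1.30% per quarter.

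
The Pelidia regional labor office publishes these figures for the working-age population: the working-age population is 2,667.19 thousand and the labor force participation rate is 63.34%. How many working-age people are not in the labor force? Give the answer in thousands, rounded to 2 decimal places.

Share not in the labor force = 1 − 0.6334 = 0.3666.
Not in labor force = 0.3666 × 2,667.19 ≈ 977.79 thousand.

About 977.79 thousand are not in the labor force.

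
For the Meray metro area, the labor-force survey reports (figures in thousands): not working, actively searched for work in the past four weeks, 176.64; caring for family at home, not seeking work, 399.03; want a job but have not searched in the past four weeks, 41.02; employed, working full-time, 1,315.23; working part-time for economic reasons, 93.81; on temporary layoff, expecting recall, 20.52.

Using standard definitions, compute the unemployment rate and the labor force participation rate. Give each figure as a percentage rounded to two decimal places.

Unemployment rate ≈ 12.27%; labor force participation rate ≈ 78.49%.

Employed = 1,315.23 + 93.81 = 1,409.04 thousand (anyone who worked, including part-time for economic reasons, counts as employed).
Unemployed = 176.64 + 20.52 = 197.16 thousand (jobless and actively searching, or on temporary layoff).
Labor force = 1,409.04 + 197.16 = 1,606.20 thousand.
Not in labor force = 399.03 + 41.02 = 440.05 thousand (those not working and not actively searching are outside the labor force — including those who want a job but have given up searching).
Civilian working-age population = 1,606.20 + 440.05 = 2,046.25 thousand.
Unemployment rate = 197.16 / 1,606.20 = 12.27%.
Labor force participation rate = 1,606.20 / 2,046.25 = 78.49%.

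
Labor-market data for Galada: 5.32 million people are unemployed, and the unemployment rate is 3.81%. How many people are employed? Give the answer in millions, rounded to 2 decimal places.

About 134.31 million are employed.

Labor force = U / u = 5.32 / 0.0381 ≈ 139.63 million.
Employed = labor force − unemployed = 139.63 − 5.32 = 134.31 million.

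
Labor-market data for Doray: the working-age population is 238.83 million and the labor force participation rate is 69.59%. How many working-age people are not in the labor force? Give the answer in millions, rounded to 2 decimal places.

About 72.63 million are not in the labor force.

Share not in the labor force = 1 − 0.6959 = 0.3041.
Not in labor force = 0.3041 × 238.83 ≈ 72.63 million.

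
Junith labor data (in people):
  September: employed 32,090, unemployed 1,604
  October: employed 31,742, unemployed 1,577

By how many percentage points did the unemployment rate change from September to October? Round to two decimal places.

The unemployment rate changed by −0.03 percentage points.

September: labor force = 32,090 + 1,604 = 33,694; u = 1,604/33,694 = 4.76%.
October: labor force = 31,742 + 1,577 = 33,319; u = 1,577/33,319 = 4.73%.
Change = 4.73% − 4.76% = −0.03 pp.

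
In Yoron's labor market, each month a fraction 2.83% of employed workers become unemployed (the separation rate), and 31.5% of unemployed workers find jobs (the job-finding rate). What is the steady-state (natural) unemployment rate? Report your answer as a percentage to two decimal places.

At steady state the flows balance: s·E = f·U, so U/(E+U) = s/(s+f).
u* = 2.83 / (2.83 + 31.5) = 2.83 / 34.33 = 8.24%.

Steady-state unemployment rate ≈ 8.24%.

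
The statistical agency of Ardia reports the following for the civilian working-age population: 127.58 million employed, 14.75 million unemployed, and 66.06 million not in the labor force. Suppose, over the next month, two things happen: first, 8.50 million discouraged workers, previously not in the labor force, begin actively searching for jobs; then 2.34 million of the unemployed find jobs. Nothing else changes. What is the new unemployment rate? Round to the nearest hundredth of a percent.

New unemployment rate ≈ 13.86%.

Initially, labor force = 127.58 + 14.75 = 142.33 million, so u = 14.75/142.33 = 10.36%.
After the first change, unemployed and labor force both rise by 8.50 → E = 127.58, U = 23.25, labor force = 150.83 million.
After the second change, unemployed falls and employed rises by 2.34; labor force unchanged → E = 129.92, U = 20.91, labor force = 150.83 million.
New unemployment rate = 20.91 / 150.83 = 13.86%.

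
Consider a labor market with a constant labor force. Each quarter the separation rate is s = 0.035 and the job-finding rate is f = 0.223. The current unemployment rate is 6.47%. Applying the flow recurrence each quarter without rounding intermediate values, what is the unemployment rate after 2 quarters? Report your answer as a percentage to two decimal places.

With a fixed labor force, u_{t+1} = u_t + s·(1−u_t) − f·u_t = u_t·(1−s−f) + s.
Here 1−s−f = 0.742 and s = 0.035.
u_1 = 0.064700 × 0.742 + 0.035 = 0.083007.
u_2 = 0.083007 × 0.742 + 0.035 = 0.096591.

Unemployment rate after two quarters ≈ 9.66%.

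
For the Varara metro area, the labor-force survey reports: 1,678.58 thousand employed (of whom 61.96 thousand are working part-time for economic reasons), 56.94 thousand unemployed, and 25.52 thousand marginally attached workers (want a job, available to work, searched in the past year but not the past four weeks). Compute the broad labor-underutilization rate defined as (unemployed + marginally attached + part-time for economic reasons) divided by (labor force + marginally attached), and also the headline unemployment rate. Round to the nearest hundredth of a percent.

Labor force = 1,678.58 + 56.94 = 1,735.52 thousand.
Numerator = 56.94 + 25.52 + 61.96 = 144.42 thousand.
Denominator = 1,735.52 + 25.52 = 1,761.04 thousand.
Broad rate = 144.42 / 1,761.04 = 8.20%.
Headline unemployment rate = 56.94 / 1,735.52 = 3.28%.

Broad underutilization rate ≈ 8.20%; headline unemployment rate ≈ 3.28%.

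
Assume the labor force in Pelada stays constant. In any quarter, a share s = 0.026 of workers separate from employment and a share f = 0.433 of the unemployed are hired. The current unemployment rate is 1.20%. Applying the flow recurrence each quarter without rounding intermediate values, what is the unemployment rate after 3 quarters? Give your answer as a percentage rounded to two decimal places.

With a fixed labor force, u_{t+1} = u_t + s·(1−u_t) − f·u_t = u_t·(1−s−f) + s.
Here 1−s−f = 0.541 and s = 0.026.
u_1 = 0.012000 × 0.541 + 0.026 = 0.032492.
u_2 = 0.032492 × 0.541 + 0.026 = 0.043578.
u_3 = 0.043578 × 0.541 + 0.026 = 0.049576.

Unemployment rate after three quarters ≈ 4.96%.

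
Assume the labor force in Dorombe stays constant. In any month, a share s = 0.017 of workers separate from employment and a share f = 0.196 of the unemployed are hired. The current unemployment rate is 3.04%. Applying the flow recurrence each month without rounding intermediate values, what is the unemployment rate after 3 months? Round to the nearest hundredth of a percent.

Unemployment rate after three months ≈ 5.57%.

With a fixed labor force, u_{t+1} = u_t + s·(1−u_t) − f·u_t = u_t·(1−s−f) + s.
Here 1−s−f = 0.787 and s = 0.017.
u_1 = 0.030400 × 0.787 + 0.017 = 0.040925.
u_2 = 0.040925 × 0.787 + 0.017 = 0.049208.
u_3 = 0.049208 × 0.787 + 0.017 = 0.055727.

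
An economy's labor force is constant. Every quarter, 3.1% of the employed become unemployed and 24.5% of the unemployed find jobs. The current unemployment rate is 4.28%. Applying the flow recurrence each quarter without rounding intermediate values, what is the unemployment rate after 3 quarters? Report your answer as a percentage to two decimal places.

With a fixed labor force, u_{t+1} = u_t + s·(1−u_t) − f·u_t = u_t·(1−s−f) + s.
Here 1−s−f = 0.724 and s = 0.031.
u_1 = 0.042800 × 0.724 + 0.031 = 0.061987.
u_2 = 0.061987 × 0.724 + 0.031 = 0.075879.
u_3 = 0.075879 × 0.724 + 0.031 = 0.085936.

Unemployment rate after three quarters ≈ 8.59%.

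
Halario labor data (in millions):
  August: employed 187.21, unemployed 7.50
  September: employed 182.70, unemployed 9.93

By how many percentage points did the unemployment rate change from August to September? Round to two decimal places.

The unemployment rate changed by +1.30 percentage points.

August: labor force = 187.21 + 7.50 = 194.71; u = 7.50/194.71 = 3.85%.
September: labor force = 182.70 + 9.93 = 192.63; u = 9.93/192.63 = 5.15%.
Change = 5.15% − 3.85% = +1.30 pp.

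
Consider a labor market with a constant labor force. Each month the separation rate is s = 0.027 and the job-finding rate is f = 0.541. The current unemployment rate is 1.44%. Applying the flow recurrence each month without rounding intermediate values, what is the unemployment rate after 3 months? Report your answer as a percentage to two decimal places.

Unemployment rate after three months ≈ 4.49%.

With a fixed labor force, u_{t+1} = u_t + s·(1−u_t) − f·u_t = u_t·(1−s−f) + s.
Here 1−s−f = 0.432 and s = 0.027.
u_1 = 0.014400 × 0.432 + 0.027 = 0.033221.
u_2 = 0.033221 × 0.432 + 0.027 = 0.041351.
u_3 = 0.041351 × 0.432 + 0.027 = 0.044864.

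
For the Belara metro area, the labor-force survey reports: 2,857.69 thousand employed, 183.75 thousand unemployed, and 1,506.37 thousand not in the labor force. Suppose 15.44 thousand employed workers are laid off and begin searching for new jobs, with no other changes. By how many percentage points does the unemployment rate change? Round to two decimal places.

The unemployment rate changes by +0.51 percentage points.

Initially, labor force = 2,857.69 + 183.75 = 3,041.44 thousand, so u = 183.75/3,041.44 = 6.04%.
After the change, employed falls and unemployed rises by 15.44; labor force unchanged → E = 2,842.25, U = 199.19, labor force = 3,041.44 thousand.
New unemployment rate = 199.19 / 3,041.44 = 6.55%.
Change = 6.55% − 6.04% = +0.51 percentage points.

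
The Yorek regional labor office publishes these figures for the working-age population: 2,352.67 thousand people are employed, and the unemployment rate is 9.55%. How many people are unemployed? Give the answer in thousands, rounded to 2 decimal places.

Let U be the number unemployed. The labor force is E + U, and U/(E+U) = 0.0955.
So U = 0.0955 × 2,352.67 / (1 − 0.0955) = 224.6800 / 0.9045 ≈ 248.40 thousand.

About 248.40 thousand are unemployed.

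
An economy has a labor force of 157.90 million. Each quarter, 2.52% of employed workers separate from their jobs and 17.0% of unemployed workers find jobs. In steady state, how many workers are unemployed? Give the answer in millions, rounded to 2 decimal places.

About 20.38 million are unemployed in steady state.

Steady-state unemployment rate u* = s/(s+f) = 2.52/(2.52+17.0) = 0.129098.
Unemployed = u* × labor force = 0.129098 × 157.90 ≈ 20.38 million.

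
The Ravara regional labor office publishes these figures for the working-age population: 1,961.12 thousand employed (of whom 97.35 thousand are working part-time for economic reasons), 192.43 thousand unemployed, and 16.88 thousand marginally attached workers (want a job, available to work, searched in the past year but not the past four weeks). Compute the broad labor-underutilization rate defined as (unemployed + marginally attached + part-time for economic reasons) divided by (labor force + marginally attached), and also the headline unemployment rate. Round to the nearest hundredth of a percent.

Broad underutilization rate ≈ 14.13%; headline unemployment rate ≈ 8.94%.

Labor force = 1,961.12 + 192.43 = 2,153.55 thousand.
Numerator = 192.43 + 16.88 + 97.35 = 306.66 thousand.
Denominator = 2,153.55 + 16.88 = 2,170.43 thousand.
Broad rate = 306.66 / 2,170.43 = 14.13%.
Headline unemployment rate = 192.43 / 2,153.55 = 8.94%.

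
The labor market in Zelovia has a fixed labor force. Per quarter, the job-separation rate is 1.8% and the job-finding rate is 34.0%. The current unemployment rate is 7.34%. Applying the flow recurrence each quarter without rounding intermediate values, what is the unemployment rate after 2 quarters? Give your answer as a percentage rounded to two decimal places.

With a fixed labor force, u_{t+1} = u_t + s·(1−u_t) − f·u_t = u_t·(1−s−f) + s.
Here 1−s−f = 0.642 and s = 0.018.
u_1 = 0.073400 × 0.642 + 0.018 = 0.065123.
u_2 = 0.065123 × 0.642 + 0.018 = 0.059809.

Unemployment rate after two quarters ≈ 5.98%.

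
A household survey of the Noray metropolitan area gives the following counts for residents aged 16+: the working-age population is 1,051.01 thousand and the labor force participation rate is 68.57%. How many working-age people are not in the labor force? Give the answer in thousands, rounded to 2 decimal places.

Share not in the labor force = 1 − 0.6857 = 0.3143.
Not in labor force = 0.3143 × 1,051.01 ≈ 330.33 thousand.

About 330.33 thousand are not in the labor force.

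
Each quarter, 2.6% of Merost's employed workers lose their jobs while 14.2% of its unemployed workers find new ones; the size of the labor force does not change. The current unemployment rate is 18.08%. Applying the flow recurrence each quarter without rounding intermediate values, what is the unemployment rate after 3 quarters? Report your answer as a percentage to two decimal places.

Unemployment rate after three quarters ≈ 16.98%.

With a fixed labor force, u_{t+1} = u_t + s·(1−u_t) − f·u_t = u_t·(1−s−f) + s.
Here 1−s−f = 0.832 and s = 0.026.
u_1 = 0.180800 × 0.832 + 0.026 = 0.176426.
u_2 = 0.176426 × 0.832 + 0.026 = 0.172786.
u_3 = 0.172786 × 0.832 + 0.026 = 0.169758.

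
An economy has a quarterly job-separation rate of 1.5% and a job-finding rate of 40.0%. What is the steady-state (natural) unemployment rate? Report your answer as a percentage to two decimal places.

At steady state the flows balance: s·E = f·U, so U/(E+U) = s/(s+f).
u* = 1.5 / (1.5 + 40.0) = 1.5 / 41.50 = 3.61%.

Steady-state unemployment rate ≈ 3.61%.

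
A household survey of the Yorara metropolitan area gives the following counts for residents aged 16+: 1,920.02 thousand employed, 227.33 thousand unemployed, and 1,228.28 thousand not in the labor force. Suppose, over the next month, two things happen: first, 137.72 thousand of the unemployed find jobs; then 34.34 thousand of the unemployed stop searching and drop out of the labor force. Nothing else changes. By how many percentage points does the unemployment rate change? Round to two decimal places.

The unemployment rate changes by −7.97 percentage points.

Initially, labor force = 1,920.02 + 227.33 = 2,147.35 thousand, so u = 227.33/2,147.35 = 10.59%.
After the first change, unemployed falls and employed rises by 137.72; labor force unchanged → E = 2,057.74, U = 89.61, labor force = 2,147.35 thousand.
After the second change, unemployed and labor force both fall by 34.34 → E = 2,057.74, U = 55.27, labor force = 2,113.01 thousand.
New unemployment rate = 55.27 / 2,113.01 = 2.62%.
Change = 2.62% − 10.59% = −7.97 percentage points.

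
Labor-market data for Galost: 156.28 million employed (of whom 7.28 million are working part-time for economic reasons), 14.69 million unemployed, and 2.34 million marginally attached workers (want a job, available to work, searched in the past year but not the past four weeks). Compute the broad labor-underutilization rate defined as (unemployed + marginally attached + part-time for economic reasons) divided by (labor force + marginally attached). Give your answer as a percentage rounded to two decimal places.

Broad underutilization rate ≈ 14.03%.

Labor force = 156.28 + 14.69 = 170.97 million.
Numerator = 14.69 + 2.34 + 7.28 = 24.31 million.
Denominator = 170.97 + 2.34 = 173.31 million.
Broad rate = 24.31 / 173.31 = 14.03%.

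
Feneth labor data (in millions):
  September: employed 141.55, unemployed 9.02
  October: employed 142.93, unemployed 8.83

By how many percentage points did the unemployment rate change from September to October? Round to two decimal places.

September: labor force = 141.55 + 9.02 = 150.57; u = 9.02/150.57 = 5.99%.
October: labor force = 142.93 + 8.83 = 151.76; u = 8.83/151.76 = 5.82%.
Change = 5.82% − 5.99% = −0.17 pp.

The unemployment rate changed by −0.17 percentage points.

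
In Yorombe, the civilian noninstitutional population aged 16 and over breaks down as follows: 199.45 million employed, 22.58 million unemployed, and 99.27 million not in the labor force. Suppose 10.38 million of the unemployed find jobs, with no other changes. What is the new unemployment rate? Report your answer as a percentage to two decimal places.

Initially, labor force = 199.45 + 22.58 = 222.03 million, so u = 22.58/222.03 = 10.17%.
After the change, unemployed falls and employed rises by 10.38; labor force unchanged → E = 209.83, U = 12.20, labor force = 222.03 million.
New unemployment rate = 12.20 / 222.03 = 5.49%.

New unemployment rate ≈ 5.49%.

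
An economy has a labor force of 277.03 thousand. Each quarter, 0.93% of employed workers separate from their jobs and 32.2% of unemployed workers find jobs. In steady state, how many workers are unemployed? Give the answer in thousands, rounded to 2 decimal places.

About 7.78 thousand are unemployed in steady state.

Steady-state unemployment rate u* = s/(s+f) = 0.93/(0.93+32.2) = 0.028071.
Unemployed = u* × labor force = 0.028071 × 277.03 ≈ 7.78 thousand.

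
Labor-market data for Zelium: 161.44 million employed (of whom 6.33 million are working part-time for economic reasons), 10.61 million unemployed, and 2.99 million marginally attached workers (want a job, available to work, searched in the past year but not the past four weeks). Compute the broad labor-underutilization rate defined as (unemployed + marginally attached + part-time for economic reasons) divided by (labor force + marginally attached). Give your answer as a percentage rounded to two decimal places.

Broad underutilization rate ≈ 11.39%.

Labor force = 161.44 + 10.61 = 172.05 million.
Numerator = 10.61 + 2.99 + 6.33 = 19.93 million.
Denominator = 172.05 + 2.99 = 175.04 million.
Broad rate = 19.93 / 175.04 = 11.39%.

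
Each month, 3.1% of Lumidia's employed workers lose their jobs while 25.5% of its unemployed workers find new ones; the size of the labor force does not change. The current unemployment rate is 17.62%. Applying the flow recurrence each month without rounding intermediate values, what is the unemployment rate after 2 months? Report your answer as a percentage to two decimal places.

With a fixed labor force, u_{t+1} = u_t + s·(1−u_t) − f·u_t = u_t·(1−s−f) + s.
Here 1−s−f = 0.714 and s = 0.031.
u_1 = 0.176200 × 0.714 + 0.031 = 0.156807.
u_2 = 0.156807 × 0.714 + 0.031 = 0.142960.

Unemployment rate after two months ≈ 14.30%.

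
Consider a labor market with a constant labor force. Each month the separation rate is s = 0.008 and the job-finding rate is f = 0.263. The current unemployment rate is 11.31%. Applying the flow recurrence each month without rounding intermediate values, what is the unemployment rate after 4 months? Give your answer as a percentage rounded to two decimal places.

Unemployment rate after four months ≈ 5.31%.

With a fixed labor force, u_{t+1} = u_t + s·(1−u_t) − f·u_t = u_t·(1−s−f) + s.
Here 1−s−f = 0.729 and s = 0.008.
u_1 = 0.113100 × 0.729 + 0.008 = 0.090450.
u_2 = 0.090450 × 0.729 + 0.008 = 0.073938.
u_3 = 0.073938 × 0.729 + 0.008 = 0.061901.
u_4 = 0.061901 × 0.729 + 0.008 = 0.053126.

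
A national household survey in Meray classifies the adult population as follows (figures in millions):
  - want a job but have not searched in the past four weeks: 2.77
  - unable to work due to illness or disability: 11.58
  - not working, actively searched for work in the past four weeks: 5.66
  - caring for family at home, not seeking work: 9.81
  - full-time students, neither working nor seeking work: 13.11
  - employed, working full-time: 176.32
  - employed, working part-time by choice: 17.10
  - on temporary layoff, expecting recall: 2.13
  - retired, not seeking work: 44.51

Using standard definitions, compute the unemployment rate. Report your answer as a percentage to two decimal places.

Employed = 176.32 + 17.10 = 193.42 million.
Unemployed = 5.66 + 2.13 = 7.79 million (jobless and actively searching, or on temporary layoff).
Labor force = 193.42 + 7.79 = 201.21 million.
Unemployment rate = 7.79 / 201.21 = 3.87%.

Unemployment rate ≈ 3.87%.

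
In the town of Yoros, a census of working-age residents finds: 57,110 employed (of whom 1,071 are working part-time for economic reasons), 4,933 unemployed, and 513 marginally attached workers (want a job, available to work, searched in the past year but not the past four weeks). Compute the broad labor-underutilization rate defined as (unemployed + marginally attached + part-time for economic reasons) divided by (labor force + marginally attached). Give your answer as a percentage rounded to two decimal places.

Labor force = 57,110 + 4,933 = 62,043.
Numerator = 4,933 + 513 + 1,071 = 6,517.
Denominator = 62,043 + 513 = 62,556.
Broad rate = 6,517 / 62,556 = 10.42%.

Broad underutilization rate ≈ 10.42%.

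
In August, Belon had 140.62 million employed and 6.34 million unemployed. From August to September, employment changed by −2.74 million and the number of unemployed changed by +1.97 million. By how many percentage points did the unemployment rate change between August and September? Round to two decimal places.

August: labor force = 140.62 + 6.34 = 146.96; u = 6.34/146.96 = 4.31%.
September: labor force = 137.88 + 8.31 = 146.19; u = 8.31/146.19 = 5.68%.
Change = 5.68% − 4.31% = +1.37 pp.

The unemployment rate changed by +1.37 percentage points.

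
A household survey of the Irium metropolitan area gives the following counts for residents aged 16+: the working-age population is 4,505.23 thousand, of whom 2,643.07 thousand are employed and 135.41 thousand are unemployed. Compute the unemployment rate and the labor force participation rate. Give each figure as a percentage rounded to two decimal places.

Labor force = employed + unemployed = 2,643.07 + 135.41 = 2,778.48 thousand.
Unemployment rate = 135.41 / 2,778.48 = 4.87%.
Labor force participation rate = 2,778.48 / 4,505.23 = 61.67%.

Unemployment rate ≈ 4.87%; labor force participation rate ≈ 61.67%.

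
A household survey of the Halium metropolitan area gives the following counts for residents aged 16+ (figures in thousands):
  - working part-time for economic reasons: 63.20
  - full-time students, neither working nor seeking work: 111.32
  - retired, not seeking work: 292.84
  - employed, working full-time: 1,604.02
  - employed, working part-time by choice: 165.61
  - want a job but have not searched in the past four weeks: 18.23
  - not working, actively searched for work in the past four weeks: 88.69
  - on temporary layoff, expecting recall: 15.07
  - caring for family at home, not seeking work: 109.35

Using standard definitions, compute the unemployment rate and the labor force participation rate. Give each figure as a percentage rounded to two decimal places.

Unemployment rate ≈ 5.36%; labor force participation rate ≈ 78.46%.

Employed = 63.20 + 1,604.02 + 165.61 = 1,832.83 thousand (anyone who worked, including part-time for economic reasons, counts as employed).
Unemployed = 88.69 + 15.07 = 103.76 thousand (jobless and actively searching, or on temporary layoff).
Labor force = 1,832.83 + 103.76 = 1,936.59 thousand.
Not in labor force = 111.32 + 292.84 + 18.23 + 109.35 = 531.74 thousand (those not working and not actively searching are outside the labor force — including those who want a job but have given up searching).
Civilian working-age population = 1,936.59 + 531.74 = 2,468.33 thousand.
Unemployment rate = 103.76 / 1,936.59 = 5.36%.
Labor force participation rate = 1,936.59 / 2,468.33 = 78.46%.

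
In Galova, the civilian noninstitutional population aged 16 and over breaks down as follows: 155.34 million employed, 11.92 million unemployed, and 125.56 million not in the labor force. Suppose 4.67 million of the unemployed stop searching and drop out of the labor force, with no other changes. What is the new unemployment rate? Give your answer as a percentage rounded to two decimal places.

New unemployment rate ≈ 4.46%.

Initially, labor force = 155.34 + 11.92 = 167.26 million, so u = 11.92/167.26 = 7.13%.
After the change, unemployed and labor force both fall by 4.67 → E = 155.34, U = 7.25, labor force = 162.59 million.
New unemployment rate = 7.25 / 162.59 = 4.46%.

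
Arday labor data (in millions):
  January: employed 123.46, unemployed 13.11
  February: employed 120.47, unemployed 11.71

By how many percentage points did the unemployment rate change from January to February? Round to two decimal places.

The unemployment rate changed by −0.74 percentage points.

January: labor force = 123.46 + 13.11 = 136.57; u = 13.11/136.57 = 9.60%.
February: labor force = 120.47 + 11.71 = 132.18; u = 11.71/132.18 = 8.86%.
Change = 8.86% − 9.60% = −0.74 pp.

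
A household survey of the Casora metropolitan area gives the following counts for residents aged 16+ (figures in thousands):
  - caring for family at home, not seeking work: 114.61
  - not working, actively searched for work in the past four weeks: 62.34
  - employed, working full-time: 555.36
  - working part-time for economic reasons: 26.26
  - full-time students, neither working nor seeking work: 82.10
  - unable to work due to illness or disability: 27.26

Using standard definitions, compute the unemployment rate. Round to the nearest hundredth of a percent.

Unemployment rate ≈ 9.68%.

Employed = 555.36 + 26.26 = 581.62 thousand (anyone who worked, including part-time for economic reasons, counts as employed).
Unemployed = 62.34 thousand.
Labor force = 581.62 + 62.34 = 643.96 thousand.
Unemployment rate = 62.34 / 643.96 = 9.68%.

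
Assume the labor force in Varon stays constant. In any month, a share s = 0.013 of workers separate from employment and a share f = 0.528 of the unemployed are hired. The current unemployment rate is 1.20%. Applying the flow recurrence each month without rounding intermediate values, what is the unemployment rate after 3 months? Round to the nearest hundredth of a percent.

Unemployment rate after three months ≈ 2.29%.

With a fixed labor force, u_{t+1} = u_t + s·(1−u_t) − f·u_t = u_t·(1−s−f) + s.
Here 1−s−f = 0.459 and s = 0.013.
u_1 = 0.012000 × 0.459 + 0.013 = 0.018508.
u_2 = 0.018508 × 0.459 + 0.013 = 0.021495.
u_3 = 0.021495 × 0.459 + 0.013 = 0.022866.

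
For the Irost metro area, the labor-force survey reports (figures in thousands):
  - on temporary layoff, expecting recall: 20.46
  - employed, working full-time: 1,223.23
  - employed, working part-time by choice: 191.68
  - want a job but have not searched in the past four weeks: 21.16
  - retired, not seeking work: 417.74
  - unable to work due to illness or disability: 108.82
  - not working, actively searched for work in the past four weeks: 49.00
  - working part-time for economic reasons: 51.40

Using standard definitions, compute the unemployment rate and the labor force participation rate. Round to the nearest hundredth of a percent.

Employed = 1,223.23 + 191.68 + 51.40 = 1,466.31 thousand (anyone who worked, including part-time for economic reasons, counts as employed).
Unemployed = 20.46 + 49.00 = 69.46 thousand (jobless and actively searching, or on temporary layoff).
Labor force = 1,466.31 + 69.46 = 1,535.77 thousand.
Not in labor force = 21.16 + 417.74 + 108.82 = 547.72 thousand (those not working and not actively searching are outside the labor force — including those who want a job but have given up searching).
Civilian working-age population = 1,535.77 + 547.72 = 2,083.49 thousand.
Unemployment rate = 69.46 / 1,535.77 = 4.52%.
Labor force participation rate = 1,535.77 / 2,083.49 = 73.71%.

Unemployment rate ≈ 4.52%; labor force participation rate ≈ 73.71%.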